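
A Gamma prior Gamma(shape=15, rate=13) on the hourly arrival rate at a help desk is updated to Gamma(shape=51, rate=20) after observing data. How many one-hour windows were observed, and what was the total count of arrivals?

A Gamma(α, β) prior (rate parametrization) on a Poisson rate with n observations summing to S gives posterior Gamma(α+S, β+n).
Matching: Σxᵢ = 51 − 15 = 36 and n = 20 − 13 = 7.

n = 7 one-hour windows with total 36 arrivals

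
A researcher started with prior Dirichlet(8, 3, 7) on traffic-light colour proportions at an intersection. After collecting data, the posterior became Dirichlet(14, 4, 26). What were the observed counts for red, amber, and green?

For a Dirichlet(α) prior with multinomial counts c, the posterior is Dirichlet(α + c) componentwise.
Counts are posterior − prior componentwise: 14−8=6, 4−3=1, 26−7=19.

counts (6, 1, 19)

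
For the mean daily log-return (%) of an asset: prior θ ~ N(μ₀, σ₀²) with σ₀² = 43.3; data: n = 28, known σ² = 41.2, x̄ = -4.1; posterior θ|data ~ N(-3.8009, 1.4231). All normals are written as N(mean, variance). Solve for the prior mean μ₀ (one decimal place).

With known observation variance, the Normal–Normal posterior has precision τ_n = τ₀ + n/σ² and mean μ_n = (τ₀μ₀ + (n/σ²)x̄)/τ_n.
Here τ₀ = 1/43.3 = 0.023095 and τ_data = 28/41.2 = 0.679612, so τ_n = 0.702707.
Rearranging for μ₀: μ₀ = (μ_n·τ_n − τ_data·x̄)/τ₀ = (-3.8009·0.702707 − 0.679612·-4.1) / 0.023095 = 0.115490/0.023095 ≈ 5.0.

μ₀ = 5.0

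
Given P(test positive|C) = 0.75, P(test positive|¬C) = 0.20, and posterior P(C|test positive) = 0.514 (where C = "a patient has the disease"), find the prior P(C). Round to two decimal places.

In odds form, posterior odds = prior odds × likelihood ratio, so prior odds = posterior odds ÷ LR.
Posterior odds = 0.514/(1−0.514) = 1.0576. LR = 0.75/0.20 = 3.7500.
Prior odds = 1.0576/3.7500 = 0.2820, so P(C) = 0.2820/(1+0.2820) ≈ 0.22.

P(C) = 0.22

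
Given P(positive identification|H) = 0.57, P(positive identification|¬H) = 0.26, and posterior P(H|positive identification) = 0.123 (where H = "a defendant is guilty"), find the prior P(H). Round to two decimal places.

P(H) = 0.06

Bayes' rule in odds form gives O(H|E) = O(H)·[P(E|H)/P(E|¬H)], hence O(H) = O(H|E)/LR.
Posterior odds = 0.123/(1−0.123) = 0.1403. LR = 0.57/0.26 = 2.1923.
Prior odds = 0.1403/2.1923 = 0.0640, so P(H) = 0.0640/(1+0.0640) ≈ 0.06.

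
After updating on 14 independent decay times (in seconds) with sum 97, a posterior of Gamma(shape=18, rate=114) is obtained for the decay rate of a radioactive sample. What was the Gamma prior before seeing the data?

Gamma–exponential conjugacy: posterior shape = α + n, posterior rate = β + Σtᵢ.
So α = 18 − 14 = 4 and β = 114 − 97 = 17.

Gamma(shape=4, rate=17)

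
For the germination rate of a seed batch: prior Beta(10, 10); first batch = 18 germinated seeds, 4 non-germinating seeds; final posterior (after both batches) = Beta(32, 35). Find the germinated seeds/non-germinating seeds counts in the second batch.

4 germinated seeds and 21 non-germinating seeds

Because Beta–binomial updating is additive in the counts, the combined data contributed (α_post−α_prior, β_post−β_prior) successes and failures.
Total across both batches: 32−10=22 germinated seeds, 35−10=25 non-germinating seeds.
Subtract the first batch: 22−18=4 germinated seeds and 25−4=21 non-germinating seeds.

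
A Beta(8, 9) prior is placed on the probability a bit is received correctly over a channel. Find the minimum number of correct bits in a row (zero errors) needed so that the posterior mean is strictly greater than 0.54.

k = 3

After k correct bits and 0 errors the posterior is Beta(8+k, 9), with mean (8+k)/(8+9+k).
Set (8+k)/(17+k) > 0.54 and solve: k > (0.54·17 − 8)/(1 − 0.54) = 2.565.
The smallest integer exceeding 2.565 is 3, and checking k=3: (11)/(20) = 0.5500 > 0.54.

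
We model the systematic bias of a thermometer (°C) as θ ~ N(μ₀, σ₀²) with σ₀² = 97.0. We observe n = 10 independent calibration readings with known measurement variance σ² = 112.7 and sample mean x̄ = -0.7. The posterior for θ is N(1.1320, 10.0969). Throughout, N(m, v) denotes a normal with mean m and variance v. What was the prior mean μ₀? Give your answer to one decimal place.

The posterior mean is a precision-weighted average: μ_n = (τ₀μ₀ + τ_data·x̄)/(τ₀+τ_data), with τ₀=1/σ₀² and τ_data=n/σ².
Here τ₀ = 1/97.0 = 0.010309 and τ_data = 10/112.7 = 0.088731, so τ_n = 0.099040.
Rearranging for μ₀: μ₀ = (μ_n·τ_n − τ_data·x̄)/τ₀ = (1.1320·0.099040 − 0.088731·-0.7) / 0.010309 = 0.174225/0.010309 ≈ 16.9.

μ₀ = 16.9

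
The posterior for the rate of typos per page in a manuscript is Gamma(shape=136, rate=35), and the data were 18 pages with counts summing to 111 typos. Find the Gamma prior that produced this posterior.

A Gamma(α, β) prior (rate parametrization) on a Poisson rate with n observations summing to S gives posterior Gamma(α+S, β+n).
So α = 136 − 111 = 25 and β = 35 − 18 = 17.

Gamma(shape=25, rate=17)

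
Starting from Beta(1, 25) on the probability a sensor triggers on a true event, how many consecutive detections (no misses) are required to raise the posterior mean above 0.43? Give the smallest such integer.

After k detections and 0 misses the posterior is Beta(1+k, 25), with mean (1+k)/(1+25+k).
Set (1+k)/(26+k) > 0.43 and solve: k > (0.43·26 − 1)/(1 − 0.43) = 17.860.
The smallest integer exceeding 17.860 is 18, and checking k=18: (19)/(44) = 0.4318 > 0.43.

k = 18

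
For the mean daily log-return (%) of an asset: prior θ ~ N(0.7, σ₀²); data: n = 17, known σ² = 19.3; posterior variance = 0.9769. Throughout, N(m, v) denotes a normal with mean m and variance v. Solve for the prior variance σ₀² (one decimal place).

σ₀² = 7.0

Posterior precision equals prior precision plus data precision: 1/σ_n² = 1/σ₀² + n/σ².
So 1/σ₀² = 1/0.9769 − 17/19.3 = 1.023646 − 0.880829 = 0.142817.
Hence σ₀² = 1/0.142817 ≈ 7.0.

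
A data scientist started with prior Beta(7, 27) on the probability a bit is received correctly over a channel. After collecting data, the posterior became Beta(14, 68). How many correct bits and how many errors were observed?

7 correct bits and 41 errors

Under Beta–binomial conjugacy the posterior parameters are (a+s, b+f).
Match parameters: s=14−7=7, f=68−27=41.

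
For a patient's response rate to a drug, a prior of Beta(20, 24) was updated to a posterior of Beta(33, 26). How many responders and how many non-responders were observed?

13 responders and 2 non-responders

A Beta(a, b) prior with s successes and f failures in binomial data gives a Beta(a+s, b+f) posterior.
So s = 33 − 20 = 13 and f = 26 − 24 = 2.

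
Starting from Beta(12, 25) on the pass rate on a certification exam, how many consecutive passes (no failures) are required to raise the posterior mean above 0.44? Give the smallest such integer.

k = 8

After k passes and 0 failures the posterior is Beta(12+k, 25), with mean (12+k)/(12+25+k).
Set (12+k)/(37+k) > 0.44 and solve: k > (0.44·37 − 12)/(1 − 0.44) = 7.643.
The smallest integer exceeding 7.643 is 8.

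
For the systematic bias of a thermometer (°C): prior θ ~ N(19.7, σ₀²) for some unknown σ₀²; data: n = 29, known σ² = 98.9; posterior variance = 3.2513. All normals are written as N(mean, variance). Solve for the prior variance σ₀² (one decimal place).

σ₀² = 69.7

Posterior precision equals prior precision plus data precision: 1/σ_n² = 1/σ₀² + n/σ².
So 1/σ₀² = 1/3.2513 − 29/98.9 = 0.307569 − 0.293225 = 0.014344.
Hence σ₀² = 1/0.014344 ≈ 69.7.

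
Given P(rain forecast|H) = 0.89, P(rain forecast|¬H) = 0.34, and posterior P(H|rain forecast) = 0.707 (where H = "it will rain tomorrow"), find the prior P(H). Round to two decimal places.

In odds form, posterior odds = prior odds × likelihood ratio, so prior odds = posterior odds ÷ LR.
Posterior odds = 0.707/(1−0.707) = 2.4130. LR = 0.89/0.34 = 2.6176.
Prior odds = 2.4130/2.6176 = 0.9218, so P(H) = 0.9218/(1+0.9218) ≈ 0.48.

P(H) = 0.48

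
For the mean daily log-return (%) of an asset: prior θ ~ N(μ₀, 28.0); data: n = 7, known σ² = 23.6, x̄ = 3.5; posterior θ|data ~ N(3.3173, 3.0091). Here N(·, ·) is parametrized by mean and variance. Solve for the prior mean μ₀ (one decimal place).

With known observation variance, the Normal–Normal posterior has precision τ_n = τ₀ + n/σ² and mean μ_n = (τ₀μ₀ + (n/σ²)x̄)/τ_n.
Here τ₀ = 1/28.0 = 0.035714 and τ_data = 7/23.6 = 0.296610, so τ_n = 0.332324.
Rearranging for μ₀: μ₀ = (μ_n·τ_n − τ_data·x̄)/τ₀ = (3.3173·0.332324 − 0.296610·3.5) / 0.035714 = 0.064283/0.035714 ≈ 1.8.

μ₀ = 1.8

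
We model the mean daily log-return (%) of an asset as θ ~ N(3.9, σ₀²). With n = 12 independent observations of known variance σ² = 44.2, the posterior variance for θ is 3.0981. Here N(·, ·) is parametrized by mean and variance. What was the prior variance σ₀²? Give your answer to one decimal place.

σ₀² = 19.5

Posterior precision equals prior precision plus data precision: 1/σ_n² = 1/σ₀² + n/σ².
So 1/σ₀² = 1/3.0981 − 12/44.2 = 0.322778 − 0.271493 = 0.051285.
Hence σ₀² = 1/0.051285 ≈ 19.5.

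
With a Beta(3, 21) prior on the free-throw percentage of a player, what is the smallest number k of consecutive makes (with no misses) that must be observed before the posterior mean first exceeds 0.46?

k = 15

After k makes and 0 misses the posterior is Beta(3+k, 21), with mean (3+k)/(3+21+k).
Set (3+k)/(24+k) > 0.46 and solve: k > (0.46·24 − 3)/(1 − 0.46) = 14.889.
The smallest integer exceeding 14.889 is 15, and checking k=15: (18)/(39) = 0.4615 > 0.46.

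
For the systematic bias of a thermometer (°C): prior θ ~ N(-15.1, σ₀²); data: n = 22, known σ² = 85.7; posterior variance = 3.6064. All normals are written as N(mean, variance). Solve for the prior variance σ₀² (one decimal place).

σ₀² = 48.6

Posterior precision equals prior precision plus data precision: 1/σ_n² = 1/σ₀² + n/σ².
So 1/σ₀² = 1/3.6064 − 22/85.7 = 0.277285 − 0.256709 = 0.020576.
Hence σ₀² = 1/0.020576 ≈ 48.6.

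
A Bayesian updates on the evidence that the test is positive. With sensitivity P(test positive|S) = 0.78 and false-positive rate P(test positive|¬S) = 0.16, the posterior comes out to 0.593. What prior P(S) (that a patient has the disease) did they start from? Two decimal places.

P(S) = 0.23

Bayes' rule in odds form gives O(S|E) = O(S)·[P(E|S)/P(E|¬S)], hence O(S) = O(S|E)/LR.
Posterior odds = 0.593/(1−0.593) = 1.4570. LR = 0.78/0.16 = 4.8750.
Prior odds = 1.4570/4.8750 = 0.2989, so P(S) = 0.2989/(1+0.2989) ≈ 0.23.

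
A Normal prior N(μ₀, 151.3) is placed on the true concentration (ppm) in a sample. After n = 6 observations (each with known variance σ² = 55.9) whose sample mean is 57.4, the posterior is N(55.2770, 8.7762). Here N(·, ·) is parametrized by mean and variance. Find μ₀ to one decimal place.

With known observation variance, the Normal–Normal posterior has precision τ_n = τ₀ + n/σ² and mean μ_n = (τ₀μ₀ + (n/σ²)x̄)/τ_n.
Here τ₀ = 1/151.3 = 0.006609 and τ_data = 6/55.9 = 0.107335, so τ_n = 0.113944.
Rearranging for μ₀: μ₀ = (μ_n·τ_n − τ_data·x̄)/τ₀ = (55.2770·0.113944 − 0.107335·57.4) / 0.006609 = 0.137453/0.006609 ≈ 20.8.

μ₀ = 20.8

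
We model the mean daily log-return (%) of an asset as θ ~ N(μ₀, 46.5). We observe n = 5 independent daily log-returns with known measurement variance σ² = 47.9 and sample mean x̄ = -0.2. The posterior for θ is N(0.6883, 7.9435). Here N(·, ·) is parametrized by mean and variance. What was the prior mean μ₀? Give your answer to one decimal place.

The posterior mean is a precision-weighted average: μ_n = (τ₀μ₀ + τ_data·x̄)/(τ₀+τ_data), with τ₀=1/σ₀² and τ_data=n/σ².
Here τ₀ = 1/46.5 = 0.021505 and τ_data = 5/47.9 = 0.104384, so τ_n = 0.125889.
Rearranging for μ₀: μ₀ = (μ_n·τ_n − τ_data·x̄)/τ₀ = (0.6883·0.125889 − 0.104384·-0.2) / 0.021505 = 0.107526/0.021505 ≈ 5.0.

μ₀ = 5.0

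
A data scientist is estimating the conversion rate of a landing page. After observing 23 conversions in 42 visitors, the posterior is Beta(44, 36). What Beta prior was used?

Under Beta–binomial conjugacy the posterior parameters are (a+s, b+f).
Subtract the data counts: 44−23=21, 36−19=17.

Beta(21, 17)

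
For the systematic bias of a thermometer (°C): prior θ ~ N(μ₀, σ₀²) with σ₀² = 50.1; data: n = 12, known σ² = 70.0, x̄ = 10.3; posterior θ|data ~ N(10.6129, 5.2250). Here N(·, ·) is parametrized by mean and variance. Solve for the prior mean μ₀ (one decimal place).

The posterior mean is a precision-weighted average: μ_n = (τ₀μ₀ + τ_data·x̄)/(τ₀+τ_data), with τ₀=1/σ₀² and τ_data=n/σ².
Here τ₀ = 1/50.1 = 0.019960 and τ_data = 12/70.0 = 0.171429, so τ_n = 0.191389.
Rearranging for μ₀: μ₀ = (μ_n·τ_n − τ_data·x̄)/τ₀ = (10.6129·0.191389 − 0.171429·10.3) / 0.019960 = 0.265474/0.019960 ≈ 13.3.

μ₀ = 13.3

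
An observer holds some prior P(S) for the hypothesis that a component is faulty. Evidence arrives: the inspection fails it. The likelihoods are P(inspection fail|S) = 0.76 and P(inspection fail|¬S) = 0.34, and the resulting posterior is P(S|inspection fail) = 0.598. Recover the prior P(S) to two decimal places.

Bayes' rule in odds form gives O(S|E) = O(S)·[P(E|S)/P(E|¬S)], hence O(S) = O(S|E)/LR.
Posterior odds = 0.598/(1−0.598) = 1.4876. LR = 0.76/0.34 = 2.2353.
Prior odds = 1.4876/2.2353 = 0.6655, so P(S) = 0.6655/(1+0.6655) ≈ 0.40.

P(S) = 0.40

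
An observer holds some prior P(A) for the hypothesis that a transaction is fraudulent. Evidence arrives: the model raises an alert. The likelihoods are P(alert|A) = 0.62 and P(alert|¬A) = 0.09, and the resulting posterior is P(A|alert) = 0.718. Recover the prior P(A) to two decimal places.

P(A) = 0.27

Bayes' rule in odds form gives O(A|E) = O(A)·[P(E|A)/P(E|¬A)], hence O(A) = O(A|E)/LR.
Posterior odds = 0.718/(1−0.718) = 2.5461. LR = 0.62/0.09 = 6.8889.
Prior odds = 2.5461/6.8889 = 0.3696, so P(A) = 0.3696/(1+0.3696) ≈ 0.27.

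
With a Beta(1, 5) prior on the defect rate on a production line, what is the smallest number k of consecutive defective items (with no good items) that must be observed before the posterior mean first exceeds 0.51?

After k defective items and 0 good items the posterior is Beta(1+k, 5), with mean (1+k)/(1+5+k).
Set (1+k)/(6+k) > 0.51 and solve: k > (0.51·6 − 1)/(1 − 0.51) = 4.204.
The smallest integer exceeding 4.204 is 5, and checking k=5: (6)/(11) = 0.5455 > 0.51.

k = 5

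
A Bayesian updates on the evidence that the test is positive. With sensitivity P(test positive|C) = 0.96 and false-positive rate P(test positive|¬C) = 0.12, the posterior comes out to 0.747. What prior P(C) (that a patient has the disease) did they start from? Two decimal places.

Bayes' rule in odds form gives O(C|E) = O(C)·[P(E|C)/P(E|¬C)], hence O(C) = O(C|E)/LR.
Posterior odds = 0.747/(1−0.747) = 2.9526. LR = 0.96/0.12 = 8.0000.
Prior odds = 2.9526/8.0000 = 0.3691, so P(C) = 0.3691/(1+0.3691) ≈ 0.27.

P(C) = 0.27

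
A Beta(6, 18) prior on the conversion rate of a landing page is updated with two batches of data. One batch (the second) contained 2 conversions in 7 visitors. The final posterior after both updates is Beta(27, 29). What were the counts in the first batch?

Because Beta–binomial updating is additive in the counts, the combined data contributed (α_post−α_prior, β_post−β_prior) successes and failures.
Total across both batches: 27−6=21 conversions, 29−18=11 bounces.
Subtract the second batch: 21−2=19 conversions and 11−5=6 bounces.

19 conversions and 6 bounces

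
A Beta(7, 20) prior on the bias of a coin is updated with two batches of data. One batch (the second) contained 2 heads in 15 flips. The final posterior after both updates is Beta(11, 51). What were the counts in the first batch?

Because Beta–binomial updating is additive in the counts, the combined data contributed (α_post−α_prior, β_post−β_prior) successes and failures.
Total across both batches: 11−7=4 heads, 51−20=31 tails.
Subtract the second batch: 4−2=2 heads and 31−13=18 tails.

2 heads and 18 tails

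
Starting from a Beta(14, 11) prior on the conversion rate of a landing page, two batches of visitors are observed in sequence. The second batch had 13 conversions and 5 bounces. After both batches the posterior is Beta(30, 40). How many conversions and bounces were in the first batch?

3 conversions and 24 bounces

Because Beta–binomial updating is additive in the counts, the combined data contributed (α_post−α_prior, β_post−β_prior) successes and failures.
Total across both batches: 30−14=16 conversions, 40−11=29 bounces.
Subtract the second batch: 16−13=3 conversions and 29−5=24 bounces.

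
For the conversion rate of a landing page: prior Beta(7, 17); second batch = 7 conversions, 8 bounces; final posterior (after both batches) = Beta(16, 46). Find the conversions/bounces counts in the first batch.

2 conversions and 21 bounces

Sequential conjugate updates are equivalent to a single update on the pooled data, so total successes = posterior α − prior α and total failures = posterior β − prior β.
Total across both batches: 16−7=9 conversions, 46−17=29 bounces.
Subtract the second batch: 9−7=2 conversions and 29−8=21 bounces.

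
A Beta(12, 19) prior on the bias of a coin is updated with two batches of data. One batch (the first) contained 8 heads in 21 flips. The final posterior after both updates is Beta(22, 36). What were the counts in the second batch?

2 heads and 4 tails

Because Beta–binomial updating is additive in the counts, the combined data contributed (α_post−α_prior, β_post−β_prior) successes and failures.
Total across both batches: 22−12=10 heads, 36−19=17 tails.
Subtract the first batch: 10−8=2 heads and 17−13=4 tails.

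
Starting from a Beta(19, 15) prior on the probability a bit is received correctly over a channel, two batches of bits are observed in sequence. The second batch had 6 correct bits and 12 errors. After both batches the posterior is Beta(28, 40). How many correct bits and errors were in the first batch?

Sequential conjugate updates are equivalent to a single update on the pooled data, so total successes = posterior α − prior α and total failures = posterior β − prior β.
Total across both batches: 28−19=9 correct bits, 40−15=25 errors.
Subtract the second batch: 9−6=3 correct bits and 25−12=13 errors.

3 correct bits and 13 errors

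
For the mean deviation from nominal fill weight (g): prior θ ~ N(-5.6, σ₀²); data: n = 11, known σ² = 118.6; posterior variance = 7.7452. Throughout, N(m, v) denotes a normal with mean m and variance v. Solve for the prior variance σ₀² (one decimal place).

σ₀² = 27.5

For the Normal–Normal model with known σ², precisions add: τ_n = τ₀ + n/σ².
So 1/σ₀² = 1/7.7452 − 11/118.6 = 0.129112 − 0.092749 = 0.036363.
Hence σ₀² = 1/0.036363 ≈ 27.5.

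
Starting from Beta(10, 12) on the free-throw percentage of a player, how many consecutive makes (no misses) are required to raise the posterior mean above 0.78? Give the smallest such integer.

k = 33

After k makes and 0 misses the posterior is Beta(10+k, 12), with mean (10+k)/(10+12+k).
Set (10+k)/(22+k) > 0.78 and solve: k > (0.78·22 − 10)/(1 − 0.78) = 32.545.
The smallest integer exceeding 32.545 is 33, and checking k=33: (43)/(55) = 0.7818 > 0.78.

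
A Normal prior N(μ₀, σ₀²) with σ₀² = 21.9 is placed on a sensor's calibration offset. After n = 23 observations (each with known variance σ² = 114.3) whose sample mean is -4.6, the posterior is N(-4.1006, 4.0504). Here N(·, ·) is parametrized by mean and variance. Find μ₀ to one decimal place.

With known observation variance, the Normal–Normal posterior has precision τ_n = τ₀ + n/σ² and mean μ_n = (τ₀μ₀ + (n/σ²)x̄)/τ_n.
Here τ₀ = 1/21.9 = 0.045662 and τ_data = 23/114.3 = 0.201225, so τ_n = 0.246887.
Rearranging for μ₀: μ₀ = (μ_n·τ_n − τ_data·x̄)/τ₀ = (-4.1006·0.246887 − 0.201225·-4.6) / 0.045662 = -0.086750/0.045662 ≈ -1.9.

μ₀ = -1.9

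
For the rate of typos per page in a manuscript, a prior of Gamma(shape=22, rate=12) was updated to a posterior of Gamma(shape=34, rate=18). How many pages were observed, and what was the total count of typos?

n = 6 pages with total 12 typos

A Gamma(α, β) prior (rate parametrization) on a Poisson rate with n observations summing to S gives posterior Gamma(α+S, β+n).
Matching: Σxᵢ = 34 − 22 = 12 and n = 18 − 12 = 6.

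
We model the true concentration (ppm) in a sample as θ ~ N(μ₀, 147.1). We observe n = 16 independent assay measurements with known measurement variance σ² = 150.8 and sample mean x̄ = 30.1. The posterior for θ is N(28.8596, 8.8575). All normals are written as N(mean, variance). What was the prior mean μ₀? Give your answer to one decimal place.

With known observation variance, the Normal–Normal posterior has precision τ_n = τ₀ + n/σ² and mean μ_n = (τ₀μ₀ + (n/σ²)x̄)/τ_n.
Here τ₀ = 1/147.1 = 0.006798 and τ_data = 16/150.8 = 0.106101, so τ_n = 0.112899.
Rearranging for μ₀: μ₀ = (μ_n·τ_n − τ_data·x̄)/τ₀ = (28.8596·0.112899 − 0.106101·30.1) / 0.006798 = 0.064580/0.006798 ≈ 9.5.

μ₀ = 9.5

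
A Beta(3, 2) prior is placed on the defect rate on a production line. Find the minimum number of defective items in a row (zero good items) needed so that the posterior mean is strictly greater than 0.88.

k = 12

After k defective items and 0 good items the posterior is Beta(3+k, 2), with mean (3+k)/(3+2+k).
Set (3+k)/(5+k) > 0.88 and solve: k > (0.88·5 − 3)/(1 − 0.88) = 11.667.
The smallest integer exceeding 11.667 is 12.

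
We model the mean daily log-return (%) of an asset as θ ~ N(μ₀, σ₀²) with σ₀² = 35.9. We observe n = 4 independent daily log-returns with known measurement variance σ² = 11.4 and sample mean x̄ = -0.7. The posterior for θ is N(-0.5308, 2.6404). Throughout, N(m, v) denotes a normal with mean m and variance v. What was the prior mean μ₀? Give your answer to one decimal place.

With known observation variance, the Normal–Normal posterior has precision τ_n = τ₀ + n/σ² and mean μ_n = (τ₀μ₀ + (n/σ²)x̄)/τ_n.
Here τ₀ = 1/35.9 = 0.027855 and τ_data = 4/11.4 = 0.350877, so τ_n = 0.378732.
Rearranging for μ₀: μ₀ = (μ_n·τ_n − τ_data·x̄)/τ₀ = (-0.5308·0.378732 − 0.350877·-0.7) / 0.027855 = 0.044583/0.027855 ≈ 1.6.

μ₀ = 1.6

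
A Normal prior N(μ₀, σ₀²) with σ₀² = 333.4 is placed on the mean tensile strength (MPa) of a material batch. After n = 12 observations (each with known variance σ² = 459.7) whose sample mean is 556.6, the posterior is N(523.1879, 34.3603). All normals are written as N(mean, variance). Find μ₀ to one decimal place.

μ₀ = 232.4

The posterior mean is a precision-weighted average: μ_n = (τ₀μ₀ + τ_data·x̄)/(τ₀+τ_data), with τ₀=1/σ₀² and τ_data=n/σ².
Here τ₀ = 1/333.4 = 0.002999 and τ_data = 12/459.7 = 0.026104, so τ_n = 0.029103.
Rearranging for μ₀: μ₀ = (μ_n·τ_n − τ_data·x̄)/τ₀ = (523.1879·0.029103 − 0.026104·556.6) / 0.002999 = 0.696851/0.002999 ≈ 232.4.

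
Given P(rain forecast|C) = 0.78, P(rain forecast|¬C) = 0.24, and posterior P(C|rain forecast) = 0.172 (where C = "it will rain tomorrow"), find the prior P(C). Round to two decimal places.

P(C) = 0.06

In odds form, posterior odds = prior odds × likelihood ratio, so prior odds = posterior odds ÷ LR.
Posterior odds = 0.172/(1−0.172) = 0.2077. LR = 0.78/0.24 = 3.2500.
Prior odds = 0.2077/3.2500 = 0.0639, so P(C) = 0.0639/(1+0.0639) ≈ 0.06.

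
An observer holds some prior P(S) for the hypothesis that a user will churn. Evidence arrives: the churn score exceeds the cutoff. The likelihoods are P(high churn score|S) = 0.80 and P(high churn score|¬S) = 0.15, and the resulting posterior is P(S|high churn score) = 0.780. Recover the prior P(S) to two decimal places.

Bayes' rule in odds form gives O(S|E) = O(S)·[P(E|S)/P(E|¬S)], hence O(S) = O(S|E)/LR.
Posterior odds = 0.780/(1−0.780) = 3.5455. LR = 0.80/0.15 = 5.3333.
Prior odds = 3.5455/5.3333 = 0.6648, so P(S) = 0.6648/(1+0.6648) ≈ 0.40.

P(S) = 0.40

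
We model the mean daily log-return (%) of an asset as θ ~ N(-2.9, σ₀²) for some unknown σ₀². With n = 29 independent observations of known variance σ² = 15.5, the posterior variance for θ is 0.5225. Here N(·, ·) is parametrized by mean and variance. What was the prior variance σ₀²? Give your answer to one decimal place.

σ₀² = 23.3

For the Normal–Normal model with known σ², precisions add: τ_n = τ₀ + n/σ².
So 1/σ₀² = 1/0.5225 − 29/15.5 = 1.913876 − 1.870968 = 0.042908.
Hence σ₀² = 1/0.042908 ≈ 23.3.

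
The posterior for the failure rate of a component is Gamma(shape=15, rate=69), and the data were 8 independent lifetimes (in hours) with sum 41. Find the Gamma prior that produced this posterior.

For an exponential likelihood with a Gamma(α, β) prior on the rate, n observations with total T give posterior Gamma(α+n, β+T).
So α = 15 − 8 = 7 and β = 69 − 41 = 28.

Gamma(shape=7, rate=28)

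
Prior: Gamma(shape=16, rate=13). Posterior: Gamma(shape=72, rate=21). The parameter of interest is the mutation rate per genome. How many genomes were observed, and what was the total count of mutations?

n = 8 genomes with total 56 mutations

Gamma–Poisson conjugacy: posterior shape = α + Σxᵢ, posterior rate = β + n.
Matching: Σxᵢ = 72 − 16 = 56 and n = 21 − 13 = 8.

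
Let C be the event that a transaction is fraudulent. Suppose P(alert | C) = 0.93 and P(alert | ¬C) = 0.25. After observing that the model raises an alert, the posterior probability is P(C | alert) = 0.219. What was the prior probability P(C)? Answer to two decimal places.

Bayes' rule in odds form gives O(C|E) = O(C)·[P(E|C)/P(E|¬C)], hence O(C) = O(C|E)/LR.
Posterior odds = 0.219/(1−0.219) = 0.2804. LR = 0.93/0.25 = 3.7200.
Prior odds = 0.2804/3.7200 = 0.0754, so P(C) = 0.0754/(1+0.0754) ≈ 0.07.

P(C) = 0.07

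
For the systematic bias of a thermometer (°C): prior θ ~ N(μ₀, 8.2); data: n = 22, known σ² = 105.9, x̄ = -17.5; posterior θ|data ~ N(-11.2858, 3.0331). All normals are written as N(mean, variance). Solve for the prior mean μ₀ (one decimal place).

The posterior mean is a precision-weighted average: μ_n = (τ₀μ₀ + τ_data·x̄)/(τ₀+τ_data), with τ₀=1/σ₀² and τ_data=n/σ².
Here τ₀ = 1/8.2 = 0.121951 and τ_data = 22/105.9 = 0.207743, so τ_n = 0.329694.
Rearranging for μ₀: μ₀ = (μ_n·τ_n − τ_data·x̄)/τ₀ = (-11.2858·0.329694 − 0.207743·-17.5) / 0.121951 = -0.085358/0.121951 ≈ -0.7.

μ₀ = -0.7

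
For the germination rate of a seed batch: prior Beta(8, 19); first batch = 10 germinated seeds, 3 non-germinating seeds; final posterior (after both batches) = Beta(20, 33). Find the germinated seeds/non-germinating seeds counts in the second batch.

Sequential conjugate updates are equivalent to a single update on the pooled data, so total successes = posterior α − prior α and total failures = posterior β − prior β.
Total across both batches: 20−8=12 germinated seeds, 33−19=14 non-germinating seeds.
Subtract the first batch: 12−10=2 germinated seeds and 14−3=11 non-germinating seeds.

2 germinated seeds and 11 non-germinating seeds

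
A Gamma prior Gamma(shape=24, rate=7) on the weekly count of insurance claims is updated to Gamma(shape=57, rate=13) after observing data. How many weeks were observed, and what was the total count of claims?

Gamma–Poisson conjugacy: posterior shape = α + Σxᵢ, posterior rate = β + n.
Matching: Σxᵢ = 57 − 24 = 33 and n = 13 − 7 = 6.

n = 6 weeks with total 33 claims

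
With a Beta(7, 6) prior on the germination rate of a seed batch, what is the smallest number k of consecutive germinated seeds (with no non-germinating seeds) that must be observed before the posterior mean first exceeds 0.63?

k = 4

After k germinated seeds and 0 non-germinating seeds the posterior is Beta(7+k, 6), with mean (7+k)/(7+6+k).
Set (7+k)/(13+k) > 0.63 and solve: k > (0.63·13 − 7)/(1 − 0.63) = 3.216.
The smallest integer exceeding 3.216 is 4.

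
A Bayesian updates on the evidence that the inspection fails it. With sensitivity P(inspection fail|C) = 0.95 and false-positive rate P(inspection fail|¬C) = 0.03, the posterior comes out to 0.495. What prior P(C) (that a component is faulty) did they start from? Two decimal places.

In odds form, posterior odds = prior odds × likelihood ratio, so prior odds = posterior odds ÷ LR.
Posterior odds = 0.495/(1−0.495) = 0.9802. LR = 0.95/0.03 = 31.6667.
Prior odds = 0.9802/31.6667 = 0.0310, so P(C) = 0.0310/(1+0.0310) ≈ 0.03.

P(C) = 0.03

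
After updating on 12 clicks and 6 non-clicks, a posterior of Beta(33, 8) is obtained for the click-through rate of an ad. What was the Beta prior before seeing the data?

Beta(21, 2)

Beta is conjugate to the binomial likelihood: posterior = Beta(α+s, β+f).
Subtract the data counts: 33−12=21, 8−6=2.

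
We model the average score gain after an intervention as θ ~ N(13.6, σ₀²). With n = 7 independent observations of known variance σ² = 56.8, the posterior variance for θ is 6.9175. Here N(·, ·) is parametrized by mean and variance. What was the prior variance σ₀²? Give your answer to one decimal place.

Posterior precision equals prior precision plus data precision: 1/σ_n² = 1/σ₀² + n/σ².
So 1/σ₀² = 1/6.9175 − 7/56.8 = 0.144561 − 0.123239 = 0.021322.
Hence σ₀² = 1/0.021322 ≈ 46.9.

σ₀² = 46.9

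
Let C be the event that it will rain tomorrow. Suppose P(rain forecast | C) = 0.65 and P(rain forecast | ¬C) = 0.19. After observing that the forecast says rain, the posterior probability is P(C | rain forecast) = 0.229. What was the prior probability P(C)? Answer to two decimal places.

P(C) = 0.08

Bayes' rule in odds form gives O(C|E) = O(C)·[P(E|C)/P(E|¬C)], hence O(C) = O(C|E)/LR.
Posterior odds = 0.229/(1−0.229) = 0.2970. LR = 0.65/0.19 = 3.4211.
Prior odds = 0.2970/3.4211 = 0.0868, so P(C) = 0.0868/(1+0.0868) ≈ 0.08.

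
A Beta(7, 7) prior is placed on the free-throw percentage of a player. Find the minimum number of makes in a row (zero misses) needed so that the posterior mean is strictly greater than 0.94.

k = 103

After k makes and 0 misses the posterior is Beta(7+k, 7), with mean (7+k)/(7+7+k).
Set (7+k)/(14+k) > 0.94 and solve: k > (0.94·14 − 7)/(1 − 0.94) = 102.667.
The smallest integer exceeding 102.667 is 103.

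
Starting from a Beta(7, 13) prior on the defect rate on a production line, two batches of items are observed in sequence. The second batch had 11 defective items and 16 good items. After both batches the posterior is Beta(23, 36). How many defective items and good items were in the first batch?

Sequential conjugate updates are equivalent to a single update on the pooled data, so total successes = posterior α − prior α and total failures = posterior β − prior β.
Total across both batches: 23−7=16 defective items, 36−13=23 good items.
Subtract the second batch: 16−11=5 defective items and 23−16=7 good items.

5 defective items and 7 good items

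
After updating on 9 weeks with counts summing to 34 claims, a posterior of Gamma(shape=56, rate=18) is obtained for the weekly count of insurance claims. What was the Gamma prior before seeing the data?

Gamma(shape=22, rate=9)

A Gamma(α, β) prior (rate parametrization) on a Poisson rate with n observations summing to S gives posterior Gamma(α+S, β+n).
So α = 56 − 34 = 22 and β = 18 − 9 = 9.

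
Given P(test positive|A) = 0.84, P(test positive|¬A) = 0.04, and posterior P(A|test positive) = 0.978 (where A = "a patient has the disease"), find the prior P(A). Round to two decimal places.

In odds form, posterior odds = prior odds × likelihood ratio, so prior odds = posterior odds ÷ LR.
Posterior odds = 0.978/(1−0.978) = 44.4545. LR = 0.84/0.04 = 21.0000.
Prior odds = 44.4545/21.0000 = 2.1169, so P(A) = 2.1169/(1+2.1169) ≈ 0.68.

P(A) = 0.68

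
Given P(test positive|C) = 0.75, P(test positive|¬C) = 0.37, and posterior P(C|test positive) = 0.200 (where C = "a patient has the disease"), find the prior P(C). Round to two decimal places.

Bayes' rule in odds form gives O(C|E) = O(C)·[P(E|C)/P(E|¬C)], hence O(C) = O(C|E)/LR.
Posterior odds = 0.200/(1−0.200) = 0.2500. LR = 0.75/0.37 = 2.0270.
Prior odds = 0.2500/2.0270 = 0.1233, so P(C) = 0.1233/(1+0.1233) ≈ 0.11.

P(C) = 0.11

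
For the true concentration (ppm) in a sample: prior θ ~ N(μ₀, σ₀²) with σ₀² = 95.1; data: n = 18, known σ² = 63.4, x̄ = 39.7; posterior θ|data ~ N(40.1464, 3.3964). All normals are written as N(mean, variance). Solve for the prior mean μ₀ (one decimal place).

μ₀ = 52.2

With known observation variance, the Normal–Normal posterior has precision τ_n = τ₀ + n/σ² and mean μ_n = (τ₀μ₀ + (n/σ²)x̄)/τ_n.
Here τ₀ = 1/95.1 = 0.010515 and τ_data = 18/63.4 = 0.283912, so τ_n = 0.294427.
Rearranging for μ₀: μ₀ = (μ_n·τ_n − τ_data·x̄)/τ₀ = (40.1464·0.294427 − 0.283912·39.7) / 0.010515 = 0.548878/0.010515 ≈ 52.2.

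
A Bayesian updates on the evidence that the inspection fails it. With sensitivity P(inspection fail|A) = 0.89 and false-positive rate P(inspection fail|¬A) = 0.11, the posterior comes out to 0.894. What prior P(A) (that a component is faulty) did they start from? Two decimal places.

In odds form, posterior odds = prior odds × likelihood ratio, so prior odds = posterior odds ÷ LR.
Posterior odds = 0.894/(1−0.894) = 8.4340. LR = 0.89/0.11 = 8.0909.
Prior odds = 8.4340/8.0909 = 1.0424, so P(A) = 1.0424/(1+1.0424) ≈ 0.51.

P(A) = 0.51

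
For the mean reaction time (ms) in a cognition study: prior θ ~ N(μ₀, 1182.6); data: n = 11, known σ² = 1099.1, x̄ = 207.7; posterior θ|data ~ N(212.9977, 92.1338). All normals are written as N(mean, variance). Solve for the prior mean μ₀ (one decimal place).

With known observation variance, the Normal–Normal posterior has precision τ_n = τ₀ + n/σ² and mean μ_n = (τ₀μ₀ + (n/σ²)x̄)/τ_n.
Here τ₀ = 1/1182.6 = 0.000846 and τ_data = 11/1099.1 = 0.010008, so τ_n = 0.010854.
Rearranging for μ₀: μ₀ = (μ_n·τ_n − τ_data·x̄)/τ₀ = (212.9977·0.010854 − 0.010008·207.7) / 0.000846 = 0.233215/0.000846 ≈ 275.7.

μ₀ = 275.7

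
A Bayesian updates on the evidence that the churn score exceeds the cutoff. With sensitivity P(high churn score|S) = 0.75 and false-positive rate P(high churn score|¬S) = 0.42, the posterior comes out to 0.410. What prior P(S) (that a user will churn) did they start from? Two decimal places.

Bayes' rule in odds form gives O(S|E) = O(S)·[P(E|S)/P(E|¬S)], hence O(S) = O(S|E)/LR.
Posterior odds = 0.410/(1−0.410) = 0.6949. LR = 0.75/0.42 = 1.7857.
Prior odds = 0.6949/1.7857 = 0.3891, so P(S) = 0.3891/(1+0.3891) ≈ 0.28.

P(S) = 0.28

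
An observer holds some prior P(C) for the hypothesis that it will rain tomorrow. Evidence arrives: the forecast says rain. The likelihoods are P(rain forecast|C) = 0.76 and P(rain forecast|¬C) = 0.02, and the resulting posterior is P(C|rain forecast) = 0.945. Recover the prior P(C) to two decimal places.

Bayes' rule in odds form gives O(C|E) = O(C)·[P(E|C)/P(E|¬C)], hence O(C) = O(C|E)/LR.
Posterior odds = 0.945/(1−0.945) = 17.1818. LR = 0.76/0.02 = 38.0000.
Prior odds = 17.1818/38.0000 = 0.4522, so P(C) = 0.4522/(1+0.4522) ≈ 0.31.

P(C) = 0.31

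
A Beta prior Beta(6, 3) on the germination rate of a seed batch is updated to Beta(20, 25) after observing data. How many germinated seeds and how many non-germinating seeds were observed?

14 germinated seeds and 22 non-germinating seeds

Under Beta–binomial conjugacy the posterior parameters are (a+s, b+f).
Match parameters: s=20−6=14, f=25−3=22.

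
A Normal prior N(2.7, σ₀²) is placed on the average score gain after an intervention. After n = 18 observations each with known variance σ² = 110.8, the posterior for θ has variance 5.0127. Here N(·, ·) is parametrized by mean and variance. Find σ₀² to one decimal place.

Posterior precision equals prior precision plus data precision: 1/σ_n² = 1/σ₀² + n/σ².
So 1/σ₀² = 1/5.0127 − 18/110.8 = 0.199493 − 0.162455 = 0.037038.
Hence σ₀² = 1/0.037038 ≈ 27.0.

σ₀² = 27.0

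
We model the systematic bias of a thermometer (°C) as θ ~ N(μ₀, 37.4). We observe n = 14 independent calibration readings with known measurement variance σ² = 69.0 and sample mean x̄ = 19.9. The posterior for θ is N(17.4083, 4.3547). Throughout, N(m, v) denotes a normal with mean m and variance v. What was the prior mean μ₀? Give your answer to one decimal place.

With known observation variance, the Normal–Normal posterior has precision τ_n = τ₀ + n/σ² and mean μ_n = (τ₀μ₀ + (n/σ²)x̄)/τ_n.
Here τ₀ = 1/37.4 = 0.026738 and τ_data = 14/69.0 = 0.202899, so τ_n = 0.229637.
Rearranging for μ₀: μ₀ = (μ_n·τ_n − τ_data·x̄)/τ₀ = (17.4083·0.229637 − 0.202899·19.9) / 0.026738 = -0.040100/0.026738 ≈ -1.5.

μ₀ = -1.5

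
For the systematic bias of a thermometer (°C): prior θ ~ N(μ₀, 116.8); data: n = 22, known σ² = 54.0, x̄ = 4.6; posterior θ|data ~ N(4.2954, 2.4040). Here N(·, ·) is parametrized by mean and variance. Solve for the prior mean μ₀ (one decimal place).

μ₀ = -10.2

With known observation variance, the Normal–Normal posterior has precision τ_n = τ₀ + n/σ² and mean μ_n = (τ₀μ₀ + (n/σ²)x̄)/τ_n.
Here τ₀ = 1/116.8 = 0.008562 and τ_data = 22/54.0 = 0.407407, so τ_n = 0.415969.
Rearranging for μ₀: μ₀ = (μ_n·τ_n − τ_data·x̄)/τ₀ = (4.2954·0.415969 − 0.407407·4.6) / 0.008562 = -0.087319/0.008562 ≈ -10.2.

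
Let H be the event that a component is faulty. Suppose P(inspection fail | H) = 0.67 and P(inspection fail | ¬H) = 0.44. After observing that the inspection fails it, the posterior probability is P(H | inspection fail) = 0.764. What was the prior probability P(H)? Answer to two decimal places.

P(H) = 0.68

Bayes' rule in odds form gives O(H|E) = O(H)·[P(E|H)/P(E|¬H)], hence O(H) = O(H|E)/LR.
Posterior odds = 0.764/(1−0.764) = 3.2373. LR = 0.67/0.44 = 1.5227.
Prior odds = 3.2373/1.5227 = 2.1260, so P(H) = 2.1260/(1+2.1260) ≈ 0.68.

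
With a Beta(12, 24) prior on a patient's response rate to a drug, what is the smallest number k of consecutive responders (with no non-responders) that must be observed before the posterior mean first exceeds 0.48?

k = 11

After k responders and 0 non-responders the posterior is Beta(12+k, 24), with mean (12+k)/(12+24+k).
Set (12+k)/(36+k) > 0.48 and solve: k > (0.48·36 − 12)/(1 − 0.48) = 10.154.
The smallest integer exceeding 10.154 is 11.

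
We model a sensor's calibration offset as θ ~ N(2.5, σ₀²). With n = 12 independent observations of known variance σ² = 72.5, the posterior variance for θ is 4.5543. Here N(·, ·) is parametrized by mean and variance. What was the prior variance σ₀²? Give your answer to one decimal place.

Posterior precision equals prior precision plus data precision: 1/σ_n² = 1/σ₀² + n/σ².
So 1/σ₀² = 1/4.5543 − 12/72.5 = 0.219573 − 0.165517 = 0.054056.
Hence σ₀² = 1/0.054056 ≈ 18.5.

σ₀² = 18.5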